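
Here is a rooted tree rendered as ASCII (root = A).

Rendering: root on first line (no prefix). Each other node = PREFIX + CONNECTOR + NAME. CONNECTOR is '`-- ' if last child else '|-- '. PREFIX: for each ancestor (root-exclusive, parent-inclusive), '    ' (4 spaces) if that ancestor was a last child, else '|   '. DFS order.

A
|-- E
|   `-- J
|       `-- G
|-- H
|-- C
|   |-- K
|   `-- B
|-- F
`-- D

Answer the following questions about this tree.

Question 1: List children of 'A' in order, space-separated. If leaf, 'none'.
Answer: E H C F D

Derivation:
Node A's children (from adjacency): E, H, C, F, D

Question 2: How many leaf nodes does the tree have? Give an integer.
Leaves (nodes with no children): B, D, F, G, H, K

Answer: 6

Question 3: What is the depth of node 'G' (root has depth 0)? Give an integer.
Path from root to G: A -> E -> J -> G
Depth = number of edges = 3

Answer: 3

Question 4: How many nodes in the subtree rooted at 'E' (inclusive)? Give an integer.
Subtree rooted at E contains: E, G, J
Count = 3

Answer: 3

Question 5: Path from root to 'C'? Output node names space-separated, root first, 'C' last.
Walk down from root: A -> C

Answer: A C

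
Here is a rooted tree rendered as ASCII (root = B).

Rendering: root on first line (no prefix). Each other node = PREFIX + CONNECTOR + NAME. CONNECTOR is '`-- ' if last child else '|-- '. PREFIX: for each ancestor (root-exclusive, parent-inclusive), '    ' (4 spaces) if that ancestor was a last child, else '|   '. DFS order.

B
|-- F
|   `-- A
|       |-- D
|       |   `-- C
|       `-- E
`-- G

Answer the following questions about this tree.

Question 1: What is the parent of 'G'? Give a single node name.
Answer: B

Derivation:
Scan adjacency: G appears as child of B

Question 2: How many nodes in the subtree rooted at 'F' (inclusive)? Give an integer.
Answer: 5

Derivation:
Subtree rooted at F contains: A, C, D, E, F
Count = 5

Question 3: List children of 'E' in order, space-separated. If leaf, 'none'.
Node E's children (from adjacency): (leaf)

Answer: none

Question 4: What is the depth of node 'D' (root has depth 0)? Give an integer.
Path from root to D: B -> F -> A -> D
Depth = number of edges = 3

Answer: 3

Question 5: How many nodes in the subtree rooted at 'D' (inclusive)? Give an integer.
Answer: 2

Derivation:
Subtree rooted at D contains: C, D
Count = 2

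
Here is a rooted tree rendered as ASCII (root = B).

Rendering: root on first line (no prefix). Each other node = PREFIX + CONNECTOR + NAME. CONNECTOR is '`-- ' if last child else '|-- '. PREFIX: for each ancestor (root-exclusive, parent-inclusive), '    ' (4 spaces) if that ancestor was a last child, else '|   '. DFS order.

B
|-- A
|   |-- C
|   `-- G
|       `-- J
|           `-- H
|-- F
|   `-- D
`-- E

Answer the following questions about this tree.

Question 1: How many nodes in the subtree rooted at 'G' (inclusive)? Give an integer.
Subtree rooted at G contains: G, H, J
Count = 3

Answer: 3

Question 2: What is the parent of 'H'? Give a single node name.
Answer: J

Derivation:
Scan adjacency: H appears as child of J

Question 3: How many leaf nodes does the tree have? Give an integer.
Leaves (nodes with no children): C, D, E, H

Answer: 4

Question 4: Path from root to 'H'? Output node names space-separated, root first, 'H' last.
Answer: B A G J H

Derivation:
Walk down from root: B -> A -> G -> J -> H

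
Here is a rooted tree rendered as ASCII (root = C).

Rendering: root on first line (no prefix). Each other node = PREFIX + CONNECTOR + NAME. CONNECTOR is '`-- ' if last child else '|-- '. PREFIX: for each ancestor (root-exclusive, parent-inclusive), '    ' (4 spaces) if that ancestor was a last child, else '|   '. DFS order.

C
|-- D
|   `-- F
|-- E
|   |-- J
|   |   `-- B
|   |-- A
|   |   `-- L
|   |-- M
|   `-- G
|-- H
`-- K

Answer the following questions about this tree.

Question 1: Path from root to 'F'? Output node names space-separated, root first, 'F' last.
Walk down from root: C -> D -> F

Answer: C D F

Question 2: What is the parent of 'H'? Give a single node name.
Answer: C

Derivation:
Scan adjacency: H appears as child of C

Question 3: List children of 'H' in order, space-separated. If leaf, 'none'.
Answer: none

Derivation:
Node H's children (from adjacency): (leaf)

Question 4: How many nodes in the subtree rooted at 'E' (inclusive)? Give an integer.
Answer: 7

Derivation:
Subtree rooted at E contains: A, B, E, G, J, L, M
Count = 7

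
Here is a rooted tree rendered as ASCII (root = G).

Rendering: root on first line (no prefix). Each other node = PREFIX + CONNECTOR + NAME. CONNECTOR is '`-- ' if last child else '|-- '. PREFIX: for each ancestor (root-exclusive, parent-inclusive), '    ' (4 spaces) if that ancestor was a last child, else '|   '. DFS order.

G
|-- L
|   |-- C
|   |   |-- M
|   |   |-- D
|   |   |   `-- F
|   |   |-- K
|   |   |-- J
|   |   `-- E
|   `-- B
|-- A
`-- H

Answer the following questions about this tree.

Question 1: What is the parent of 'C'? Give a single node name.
Scan adjacency: C appears as child of L

Answer: L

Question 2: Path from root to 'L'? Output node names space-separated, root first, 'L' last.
Answer: G L

Derivation:
Walk down from root: G -> L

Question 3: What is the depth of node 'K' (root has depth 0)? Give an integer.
Path from root to K: G -> L -> C -> K
Depth = number of edges = 3

Answer: 3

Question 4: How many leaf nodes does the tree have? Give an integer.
Answer: 8

Derivation:
Leaves (nodes with no children): A, B, E, F, H, J, K, M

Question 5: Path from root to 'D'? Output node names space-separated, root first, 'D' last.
Walk down from root: G -> L -> C -> D

Answer: G L C D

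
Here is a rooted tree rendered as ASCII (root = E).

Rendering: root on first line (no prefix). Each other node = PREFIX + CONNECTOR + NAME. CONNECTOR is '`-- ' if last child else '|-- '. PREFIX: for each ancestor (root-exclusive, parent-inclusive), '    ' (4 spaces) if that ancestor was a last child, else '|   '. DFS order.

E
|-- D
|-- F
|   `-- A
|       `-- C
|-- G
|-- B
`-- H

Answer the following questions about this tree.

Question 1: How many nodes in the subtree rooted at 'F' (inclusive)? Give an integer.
Answer: 3

Derivation:
Subtree rooted at F contains: A, C, F
Count = 3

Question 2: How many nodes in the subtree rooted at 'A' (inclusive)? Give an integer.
Subtree rooted at A contains: A, C
Count = 2

Answer: 2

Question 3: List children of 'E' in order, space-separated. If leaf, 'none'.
Answer: D F G B H

Derivation:
Node E's children (from adjacency): D, F, G, B, H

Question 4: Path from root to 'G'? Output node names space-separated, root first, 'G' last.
Walk down from root: E -> G

Answer: E G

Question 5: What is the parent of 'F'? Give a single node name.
Answer: E

Derivation:
Scan adjacency: F appears as child of E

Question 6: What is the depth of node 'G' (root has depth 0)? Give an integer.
Path from root to G: E -> G
Depth = number of edges = 1

Answer: 1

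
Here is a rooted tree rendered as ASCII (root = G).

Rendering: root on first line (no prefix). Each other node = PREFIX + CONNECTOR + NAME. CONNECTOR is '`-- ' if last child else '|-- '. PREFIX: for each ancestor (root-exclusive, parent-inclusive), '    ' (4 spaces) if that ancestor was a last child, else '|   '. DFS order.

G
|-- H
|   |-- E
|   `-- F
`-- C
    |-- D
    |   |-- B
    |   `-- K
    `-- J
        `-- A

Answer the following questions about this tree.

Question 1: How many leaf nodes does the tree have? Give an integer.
Answer: 5

Derivation:
Leaves (nodes with no children): A, B, E, F, K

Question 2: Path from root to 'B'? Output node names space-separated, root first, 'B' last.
Walk down from root: G -> C -> D -> B

Answer: G C D B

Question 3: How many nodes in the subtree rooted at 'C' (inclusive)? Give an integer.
Answer: 6

Derivation:
Subtree rooted at C contains: A, B, C, D, J, K
Count = 6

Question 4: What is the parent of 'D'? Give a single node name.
Answer: C

Derivation:
Scan adjacency: D appears as child of C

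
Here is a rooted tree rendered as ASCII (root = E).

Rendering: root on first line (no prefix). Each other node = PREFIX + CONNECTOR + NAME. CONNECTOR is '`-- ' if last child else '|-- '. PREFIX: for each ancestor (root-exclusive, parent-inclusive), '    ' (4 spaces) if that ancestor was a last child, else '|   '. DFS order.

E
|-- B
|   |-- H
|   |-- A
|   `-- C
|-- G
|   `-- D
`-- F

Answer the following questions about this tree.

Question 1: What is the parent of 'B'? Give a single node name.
Answer: E

Derivation:
Scan adjacency: B appears as child of E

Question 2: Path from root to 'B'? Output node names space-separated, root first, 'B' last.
Walk down from root: E -> B

Answer: E B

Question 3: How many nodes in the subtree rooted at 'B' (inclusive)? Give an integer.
Answer: 4

Derivation:
Subtree rooted at B contains: A, B, C, H
Count = 4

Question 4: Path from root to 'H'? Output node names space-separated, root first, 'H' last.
Walk down from root: E -> B -> H

Answer: E B H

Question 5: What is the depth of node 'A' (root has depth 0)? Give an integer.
Path from root to A: E -> B -> A
Depth = number of edges = 2

Answer: 2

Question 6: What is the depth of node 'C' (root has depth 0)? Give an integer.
Answer: 2

Derivation:
Path from root to C: E -> B -> C
Depth = number of edges = 2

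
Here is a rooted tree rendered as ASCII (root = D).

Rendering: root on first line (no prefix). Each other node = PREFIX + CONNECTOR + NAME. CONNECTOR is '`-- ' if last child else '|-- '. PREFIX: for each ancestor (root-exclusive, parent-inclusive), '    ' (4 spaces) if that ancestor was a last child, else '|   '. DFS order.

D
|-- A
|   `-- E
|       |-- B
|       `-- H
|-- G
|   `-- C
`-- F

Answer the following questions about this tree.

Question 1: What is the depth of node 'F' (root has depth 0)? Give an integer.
Path from root to F: D -> F
Depth = number of edges = 1

Answer: 1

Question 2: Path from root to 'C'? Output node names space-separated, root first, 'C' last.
Answer: D G C

Derivation:
Walk down from root: D -> G -> C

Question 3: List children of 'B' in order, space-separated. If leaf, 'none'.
Node B's children (from adjacency): (leaf)

Answer: none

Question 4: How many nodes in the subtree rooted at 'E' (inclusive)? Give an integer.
Answer: 3

Derivation:
Subtree rooted at E contains: B, E, H
Count = 3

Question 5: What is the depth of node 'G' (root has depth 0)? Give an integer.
Answer: 1

Derivation:
Path from root to G: D -> G
Depth = number of edges = 1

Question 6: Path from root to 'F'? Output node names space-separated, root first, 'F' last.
Answer: D F

Derivation:
Walk down from root: D -> F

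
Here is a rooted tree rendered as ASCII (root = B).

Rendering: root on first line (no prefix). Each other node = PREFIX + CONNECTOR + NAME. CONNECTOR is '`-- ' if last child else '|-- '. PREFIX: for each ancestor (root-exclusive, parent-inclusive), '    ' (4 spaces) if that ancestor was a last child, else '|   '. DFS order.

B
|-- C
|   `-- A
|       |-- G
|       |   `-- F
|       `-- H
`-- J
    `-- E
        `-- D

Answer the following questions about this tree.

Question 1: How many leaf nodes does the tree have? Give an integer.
Answer: 3

Derivation:
Leaves (nodes with no children): D, F, H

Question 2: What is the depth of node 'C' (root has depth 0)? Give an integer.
Path from root to C: B -> C
Depth = number of edges = 1

Answer: 1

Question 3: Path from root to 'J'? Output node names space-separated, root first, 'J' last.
Walk down from root: B -> J

Answer: B J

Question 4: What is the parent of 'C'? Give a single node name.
Answer: B

Derivation:
Scan adjacency: C appears as child of B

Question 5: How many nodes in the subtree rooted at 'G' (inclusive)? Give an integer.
Answer: 2

Derivation:
Subtree rooted at G contains: F, G
Count = 2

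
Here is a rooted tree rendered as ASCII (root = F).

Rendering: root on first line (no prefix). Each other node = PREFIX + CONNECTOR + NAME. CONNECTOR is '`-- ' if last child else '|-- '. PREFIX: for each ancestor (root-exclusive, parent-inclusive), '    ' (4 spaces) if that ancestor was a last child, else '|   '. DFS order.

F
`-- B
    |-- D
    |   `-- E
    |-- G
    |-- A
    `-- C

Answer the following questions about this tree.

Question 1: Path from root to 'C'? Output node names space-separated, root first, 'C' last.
Answer: F B C

Derivation:
Walk down from root: F -> B -> C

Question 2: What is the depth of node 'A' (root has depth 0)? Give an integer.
Answer: 2

Derivation:
Path from root to A: F -> B -> A
Depth = number of edges = 2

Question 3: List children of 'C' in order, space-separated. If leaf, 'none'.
Answer: none

Derivation:
Node C's children (from adjacency): (leaf)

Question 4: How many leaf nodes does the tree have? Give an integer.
Answer: 4

Derivation:
Leaves (nodes with no children): A, C, E, G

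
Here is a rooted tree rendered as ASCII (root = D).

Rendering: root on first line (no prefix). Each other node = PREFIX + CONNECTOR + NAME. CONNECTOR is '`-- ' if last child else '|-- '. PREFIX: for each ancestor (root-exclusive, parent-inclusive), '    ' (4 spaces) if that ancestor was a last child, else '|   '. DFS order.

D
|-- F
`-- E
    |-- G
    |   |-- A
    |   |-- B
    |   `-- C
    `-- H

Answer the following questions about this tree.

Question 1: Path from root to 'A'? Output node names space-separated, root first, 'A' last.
Walk down from root: D -> E -> G -> A

Answer: D E G A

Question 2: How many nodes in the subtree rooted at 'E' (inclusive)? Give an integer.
Answer: 6

Derivation:
Subtree rooted at E contains: A, B, C, E, G, H
Count = 6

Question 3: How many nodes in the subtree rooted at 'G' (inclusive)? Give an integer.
Subtree rooted at G contains: A, B, C, G
Count = 4

Answer: 4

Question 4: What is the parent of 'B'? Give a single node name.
Answer: G

Derivation:
Scan adjacency: B appears as child of G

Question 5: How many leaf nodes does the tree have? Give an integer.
Answer: 5

Derivation:
Leaves (nodes with no children): A, B, C, F, H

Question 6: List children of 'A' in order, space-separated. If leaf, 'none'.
Answer: none

Derivation:
Node A's children (from adjacency): (leaf)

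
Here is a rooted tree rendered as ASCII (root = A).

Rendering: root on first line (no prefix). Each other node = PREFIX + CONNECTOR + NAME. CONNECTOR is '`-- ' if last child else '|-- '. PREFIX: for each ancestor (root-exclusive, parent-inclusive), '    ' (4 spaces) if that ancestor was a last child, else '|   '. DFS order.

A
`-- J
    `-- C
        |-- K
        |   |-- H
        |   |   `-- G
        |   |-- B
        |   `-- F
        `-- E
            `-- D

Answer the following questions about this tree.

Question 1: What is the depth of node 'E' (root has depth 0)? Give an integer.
Answer: 3

Derivation:
Path from root to E: A -> J -> C -> E
Depth = number of edges = 3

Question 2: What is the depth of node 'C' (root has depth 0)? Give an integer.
Path from root to C: A -> J -> C
Depth = number of edges = 2

Answer: 2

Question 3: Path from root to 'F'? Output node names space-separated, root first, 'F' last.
Walk down from root: A -> J -> C -> K -> F

Answer: A J C K F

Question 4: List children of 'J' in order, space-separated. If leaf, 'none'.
Answer: C

Derivation:
Node J's children (from adjacency): C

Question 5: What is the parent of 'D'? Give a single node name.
Scan adjacency: D appears as child of E

Answer: E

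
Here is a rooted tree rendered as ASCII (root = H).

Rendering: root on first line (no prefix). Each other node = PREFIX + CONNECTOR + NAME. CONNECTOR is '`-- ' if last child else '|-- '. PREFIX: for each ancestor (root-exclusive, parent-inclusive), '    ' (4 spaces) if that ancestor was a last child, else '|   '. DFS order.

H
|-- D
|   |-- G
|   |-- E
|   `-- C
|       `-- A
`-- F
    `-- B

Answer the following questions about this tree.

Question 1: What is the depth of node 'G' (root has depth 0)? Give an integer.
Answer: 2

Derivation:
Path from root to G: H -> D -> G
Depth = number of edges = 2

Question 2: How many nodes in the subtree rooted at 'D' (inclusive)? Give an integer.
Subtree rooted at D contains: A, C, D, E, G
Count = 5

Answer: 5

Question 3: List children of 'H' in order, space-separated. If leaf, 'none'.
Answer: D F

Derivation:
Node H's children (from adjacency): D, F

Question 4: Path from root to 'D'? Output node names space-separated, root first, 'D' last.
Walk down from root: H -> D

Answer: H D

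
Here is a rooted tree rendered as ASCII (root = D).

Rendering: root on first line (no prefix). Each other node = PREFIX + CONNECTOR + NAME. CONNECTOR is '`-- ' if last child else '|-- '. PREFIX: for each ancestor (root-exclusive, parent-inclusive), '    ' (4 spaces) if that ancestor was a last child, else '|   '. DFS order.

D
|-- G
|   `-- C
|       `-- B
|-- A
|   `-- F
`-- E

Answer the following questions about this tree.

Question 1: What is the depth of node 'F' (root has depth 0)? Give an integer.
Answer: 2

Derivation:
Path from root to F: D -> A -> F
Depth = number of edges = 2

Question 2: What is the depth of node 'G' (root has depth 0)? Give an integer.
Path from root to G: D -> G
Depth = number of edges = 1

Answer: 1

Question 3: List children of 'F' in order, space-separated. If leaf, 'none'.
Answer: none

Derivation:
Node F's children (from adjacency): (leaf)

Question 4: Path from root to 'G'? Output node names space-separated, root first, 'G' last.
Walk down from root: D -> G

Answer: D G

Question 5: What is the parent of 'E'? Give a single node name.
Scan adjacency: E appears as child of D

Answer: D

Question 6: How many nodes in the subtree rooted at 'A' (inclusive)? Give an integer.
Subtree rooted at A contains: A, F
Count = 2

Answer: 2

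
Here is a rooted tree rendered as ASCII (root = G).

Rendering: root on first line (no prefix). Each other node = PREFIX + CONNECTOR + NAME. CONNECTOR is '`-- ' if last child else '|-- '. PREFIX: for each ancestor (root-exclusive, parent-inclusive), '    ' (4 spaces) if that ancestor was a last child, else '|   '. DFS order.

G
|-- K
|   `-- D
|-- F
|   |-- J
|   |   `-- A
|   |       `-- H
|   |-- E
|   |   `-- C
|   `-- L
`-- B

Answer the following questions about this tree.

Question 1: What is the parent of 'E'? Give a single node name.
Answer: F

Derivation:
Scan adjacency: E appears as child of F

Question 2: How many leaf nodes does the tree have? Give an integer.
Leaves (nodes with no children): B, C, D, H, L

Answer: 5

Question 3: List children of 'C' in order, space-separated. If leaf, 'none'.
Node C's children (from adjacency): (leaf)

Answer: none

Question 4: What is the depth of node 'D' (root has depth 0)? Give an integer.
Answer: 2

Derivation:
Path from root to D: G -> K -> D
Depth = number of edges = 2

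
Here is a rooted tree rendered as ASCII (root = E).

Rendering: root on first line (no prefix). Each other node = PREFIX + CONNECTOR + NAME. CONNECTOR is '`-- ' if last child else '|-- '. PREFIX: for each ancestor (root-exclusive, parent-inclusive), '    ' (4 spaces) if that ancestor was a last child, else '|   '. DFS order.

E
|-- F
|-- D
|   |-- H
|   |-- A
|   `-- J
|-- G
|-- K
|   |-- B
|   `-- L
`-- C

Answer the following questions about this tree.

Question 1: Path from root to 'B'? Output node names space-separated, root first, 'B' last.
Answer: E K B

Derivation:
Walk down from root: E -> K -> B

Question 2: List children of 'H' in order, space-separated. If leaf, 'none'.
Answer: none

Derivation:
Node H's children (from adjacency): (leaf)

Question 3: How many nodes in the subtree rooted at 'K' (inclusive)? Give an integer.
Subtree rooted at K contains: B, K, L
Count = 3

Answer: 3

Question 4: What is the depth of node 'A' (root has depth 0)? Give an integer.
Answer: 2

Derivation:
Path from root to A: E -> D -> A
Depth = number of edges = 2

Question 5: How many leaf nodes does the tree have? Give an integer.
Answer: 8

Derivation:
Leaves (nodes with no children): A, B, C, F, G, H, J, L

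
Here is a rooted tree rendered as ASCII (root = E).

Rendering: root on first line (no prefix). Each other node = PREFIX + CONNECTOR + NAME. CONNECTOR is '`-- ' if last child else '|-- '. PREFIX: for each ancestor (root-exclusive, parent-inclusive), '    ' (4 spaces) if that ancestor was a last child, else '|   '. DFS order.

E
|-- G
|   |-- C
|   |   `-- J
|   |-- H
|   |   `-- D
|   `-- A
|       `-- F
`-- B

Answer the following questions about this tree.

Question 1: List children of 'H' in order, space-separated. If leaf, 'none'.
Answer: D

Derivation:
Node H's children (from adjacency): D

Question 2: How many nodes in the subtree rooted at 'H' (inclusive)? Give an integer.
Answer: 2

Derivation:
Subtree rooted at H contains: D, H
Count = 2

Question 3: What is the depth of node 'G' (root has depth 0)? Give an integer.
Answer: 1

Derivation:
Path from root to G: E -> G
Depth = number of edges = 1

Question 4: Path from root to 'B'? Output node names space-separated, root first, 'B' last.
Walk down from root: E -> B

Answer: E B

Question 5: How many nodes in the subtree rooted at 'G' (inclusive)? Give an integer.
Answer: 7

Derivation:
Subtree rooted at G contains: A, C, D, F, G, H, J
Count = 7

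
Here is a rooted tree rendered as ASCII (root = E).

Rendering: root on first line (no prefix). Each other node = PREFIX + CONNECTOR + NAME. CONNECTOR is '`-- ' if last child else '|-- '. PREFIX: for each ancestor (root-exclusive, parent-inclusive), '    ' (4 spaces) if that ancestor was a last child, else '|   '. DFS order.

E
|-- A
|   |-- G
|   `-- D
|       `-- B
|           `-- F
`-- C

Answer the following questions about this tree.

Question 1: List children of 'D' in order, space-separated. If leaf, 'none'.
Node D's children (from adjacency): B

Answer: B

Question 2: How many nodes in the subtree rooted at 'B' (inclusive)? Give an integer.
Subtree rooted at B contains: B, F
Count = 2

Answer: 2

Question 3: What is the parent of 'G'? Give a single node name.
Scan adjacency: G appears as child of A

Answer: A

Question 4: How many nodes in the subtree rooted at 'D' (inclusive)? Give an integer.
Answer: 3

Derivation:
Subtree rooted at D contains: B, D, F
Count = 3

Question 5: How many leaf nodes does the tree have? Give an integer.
Answer: 3

Derivation:
Leaves (nodes with no children): C, F, G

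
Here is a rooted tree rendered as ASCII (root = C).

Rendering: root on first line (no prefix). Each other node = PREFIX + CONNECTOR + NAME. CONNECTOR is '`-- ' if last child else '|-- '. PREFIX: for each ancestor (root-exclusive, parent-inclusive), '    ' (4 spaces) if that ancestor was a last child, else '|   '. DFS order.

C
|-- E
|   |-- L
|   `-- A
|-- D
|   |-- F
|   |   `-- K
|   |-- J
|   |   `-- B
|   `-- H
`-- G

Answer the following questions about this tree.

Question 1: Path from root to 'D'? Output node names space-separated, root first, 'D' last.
Answer: C D

Derivation:
Walk down from root: C -> D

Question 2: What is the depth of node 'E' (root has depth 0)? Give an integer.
Path from root to E: C -> E
Depth = number of edges = 1

Answer: 1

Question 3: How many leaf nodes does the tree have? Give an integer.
Answer: 6

Derivation:
Leaves (nodes with no children): A, B, G, H, K, L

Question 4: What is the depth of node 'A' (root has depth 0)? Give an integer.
Path from root to A: C -> E -> A
Depth = number of edges = 2

Answer: 2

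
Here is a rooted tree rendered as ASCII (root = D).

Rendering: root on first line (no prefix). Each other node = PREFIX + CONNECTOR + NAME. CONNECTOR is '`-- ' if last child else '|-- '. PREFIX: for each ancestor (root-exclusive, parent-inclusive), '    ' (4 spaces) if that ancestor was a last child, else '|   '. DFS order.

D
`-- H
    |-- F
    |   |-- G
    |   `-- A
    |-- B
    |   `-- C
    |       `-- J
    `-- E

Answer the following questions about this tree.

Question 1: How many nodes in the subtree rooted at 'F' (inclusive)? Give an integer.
Subtree rooted at F contains: A, F, G
Count = 3

Answer: 3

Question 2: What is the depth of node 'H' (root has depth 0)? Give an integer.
Path from root to H: D -> H
Depth = number of edges = 1

Answer: 1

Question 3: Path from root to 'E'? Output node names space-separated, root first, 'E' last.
Answer: D H E

Derivation:
Walk down from root: D -> H -> E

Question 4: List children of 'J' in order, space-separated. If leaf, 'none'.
Answer: none

Derivation:
Node J's children (from adjacency): (leaf)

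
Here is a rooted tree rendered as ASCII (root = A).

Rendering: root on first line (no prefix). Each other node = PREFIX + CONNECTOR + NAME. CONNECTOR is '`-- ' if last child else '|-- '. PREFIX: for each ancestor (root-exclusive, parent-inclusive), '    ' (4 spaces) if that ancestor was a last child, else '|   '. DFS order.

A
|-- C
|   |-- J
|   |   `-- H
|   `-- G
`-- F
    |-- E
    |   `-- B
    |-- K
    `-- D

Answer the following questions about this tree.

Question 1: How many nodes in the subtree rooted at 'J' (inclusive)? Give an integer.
Answer: 2

Derivation:
Subtree rooted at J contains: H, J
Count = 2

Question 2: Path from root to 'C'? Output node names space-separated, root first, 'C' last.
Answer: A C

Derivation:
Walk down from root: A -> C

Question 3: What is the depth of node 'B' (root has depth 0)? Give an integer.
Path from root to B: A -> F -> E -> B
Depth = number of edges = 3

Answer: 3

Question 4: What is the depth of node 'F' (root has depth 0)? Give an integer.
Path from root to F: A -> F
Depth = number of edges = 1

Answer: 1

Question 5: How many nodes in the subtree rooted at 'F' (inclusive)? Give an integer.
Subtree rooted at F contains: B, D, E, F, K
Count = 5

Answer: 5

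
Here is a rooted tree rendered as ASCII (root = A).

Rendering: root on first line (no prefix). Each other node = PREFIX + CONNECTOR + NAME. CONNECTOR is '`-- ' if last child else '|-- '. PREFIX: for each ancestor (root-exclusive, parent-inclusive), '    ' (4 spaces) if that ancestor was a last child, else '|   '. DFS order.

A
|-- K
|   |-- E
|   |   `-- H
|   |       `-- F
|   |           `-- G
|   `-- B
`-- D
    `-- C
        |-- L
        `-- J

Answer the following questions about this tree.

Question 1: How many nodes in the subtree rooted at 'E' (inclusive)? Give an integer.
Subtree rooted at E contains: E, F, G, H
Count = 4

Answer: 4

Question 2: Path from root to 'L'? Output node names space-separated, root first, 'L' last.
Answer: A D C L

Derivation:
Walk down from root: A -> D -> C -> L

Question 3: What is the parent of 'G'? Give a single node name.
Scan adjacency: G appears as child of F

Answer: F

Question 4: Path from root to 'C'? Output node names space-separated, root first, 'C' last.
Walk down from root: A -> D -> C

Answer: A D C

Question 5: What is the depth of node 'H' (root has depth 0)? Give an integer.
Answer: 3

Derivation:
Path from root to H: A -> K -> E -> H
Depth = number of edges = 3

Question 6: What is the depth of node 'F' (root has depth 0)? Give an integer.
Path from root to F: A -> K -> E -> H -> F
Depth = number of edges = 4

Answer: 4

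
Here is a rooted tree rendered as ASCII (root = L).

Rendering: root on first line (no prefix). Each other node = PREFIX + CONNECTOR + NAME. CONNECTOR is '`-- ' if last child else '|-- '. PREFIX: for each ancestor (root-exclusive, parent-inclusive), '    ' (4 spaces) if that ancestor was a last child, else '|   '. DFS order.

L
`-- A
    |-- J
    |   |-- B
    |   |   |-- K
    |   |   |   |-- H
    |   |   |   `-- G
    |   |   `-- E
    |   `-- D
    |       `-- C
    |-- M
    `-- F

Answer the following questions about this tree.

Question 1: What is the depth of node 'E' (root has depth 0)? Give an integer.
Path from root to E: L -> A -> J -> B -> E
Depth = number of edges = 4

Answer: 4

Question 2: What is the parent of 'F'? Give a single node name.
Answer: A

Derivation:
Scan adjacency: F appears as child of A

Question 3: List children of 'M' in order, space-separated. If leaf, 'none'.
Node M's children (from adjacency): (leaf)

Answer: none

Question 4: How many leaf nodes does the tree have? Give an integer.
Leaves (nodes with no children): C, E, F, G, H, M

Answer: 6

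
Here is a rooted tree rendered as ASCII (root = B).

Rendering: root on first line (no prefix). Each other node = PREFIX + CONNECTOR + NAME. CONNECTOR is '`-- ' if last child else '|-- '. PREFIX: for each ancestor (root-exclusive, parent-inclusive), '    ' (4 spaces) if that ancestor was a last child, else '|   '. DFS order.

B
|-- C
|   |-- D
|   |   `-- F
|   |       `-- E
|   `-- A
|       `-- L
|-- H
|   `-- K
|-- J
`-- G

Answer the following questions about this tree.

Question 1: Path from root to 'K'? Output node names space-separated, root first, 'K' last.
Answer: B H K

Derivation:
Walk down from root: B -> H -> K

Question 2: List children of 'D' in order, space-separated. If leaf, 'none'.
Node D's children (from adjacency): F

Answer: F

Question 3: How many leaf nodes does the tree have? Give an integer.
Answer: 5

Derivation:
Leaves (nodes with no children): E, G, J, K, L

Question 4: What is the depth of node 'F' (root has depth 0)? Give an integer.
Path from root to F: B -> C -> D -> F
Depth = number of edges = 3

Answer: 3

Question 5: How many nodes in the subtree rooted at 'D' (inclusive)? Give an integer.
Subtree rooted at D contains: D, E, F
Count = 3

Answer: 3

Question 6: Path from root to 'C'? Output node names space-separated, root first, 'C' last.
Walk down from root: B -> C

Answer: B C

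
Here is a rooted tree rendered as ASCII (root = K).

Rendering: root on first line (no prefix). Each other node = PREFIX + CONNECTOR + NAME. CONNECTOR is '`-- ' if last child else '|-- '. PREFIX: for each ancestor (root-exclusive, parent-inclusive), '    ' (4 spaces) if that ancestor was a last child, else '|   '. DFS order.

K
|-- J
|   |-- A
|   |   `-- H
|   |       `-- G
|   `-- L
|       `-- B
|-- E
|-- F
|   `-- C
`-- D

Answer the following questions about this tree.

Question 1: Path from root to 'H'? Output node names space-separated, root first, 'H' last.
Answer: K J A H

Derivation:
Walk down from root: K -> J -> A -> H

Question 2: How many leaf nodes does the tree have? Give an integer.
Leaves (nodes with no children): B, C, D, E, G

Answer: 5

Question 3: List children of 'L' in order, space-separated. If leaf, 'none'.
Node L's children (from adjacency): B

Answer: B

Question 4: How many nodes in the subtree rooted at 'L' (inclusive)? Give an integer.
Answer: 2

Derivation:
Subtree rooted at L contains: B, L
Count = 2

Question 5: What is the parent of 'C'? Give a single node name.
Answer: F

Derivation:
Scan adjacency: C appears as child of F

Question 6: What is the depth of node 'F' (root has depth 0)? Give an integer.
Answer: 1

Derivation:
Path from root to F: K -> F
Depth = number of edges = 1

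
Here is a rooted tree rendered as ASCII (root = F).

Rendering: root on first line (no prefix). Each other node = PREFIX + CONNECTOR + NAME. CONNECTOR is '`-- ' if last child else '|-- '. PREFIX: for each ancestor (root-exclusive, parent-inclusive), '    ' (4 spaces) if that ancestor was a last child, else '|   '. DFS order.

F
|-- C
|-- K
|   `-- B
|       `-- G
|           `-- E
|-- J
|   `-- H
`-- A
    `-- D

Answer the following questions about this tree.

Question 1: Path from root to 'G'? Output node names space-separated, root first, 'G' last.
Answer: F K B G

Derivation:
Walk down from root: F -> K -> B -> G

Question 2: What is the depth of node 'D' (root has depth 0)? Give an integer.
Answer: 2

Derivation:
Path from root to D: F -> A -> D
Depth = number of edges = 2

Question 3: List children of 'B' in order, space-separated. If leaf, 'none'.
Node B's children (from adjacency): G

Answer: G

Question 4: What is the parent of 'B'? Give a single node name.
Scan adjacency: B appears as child of K

Answer: K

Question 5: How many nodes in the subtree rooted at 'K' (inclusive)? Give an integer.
Subtree rooted at K contains: B, E, G, K
Count = 4

Answer: 4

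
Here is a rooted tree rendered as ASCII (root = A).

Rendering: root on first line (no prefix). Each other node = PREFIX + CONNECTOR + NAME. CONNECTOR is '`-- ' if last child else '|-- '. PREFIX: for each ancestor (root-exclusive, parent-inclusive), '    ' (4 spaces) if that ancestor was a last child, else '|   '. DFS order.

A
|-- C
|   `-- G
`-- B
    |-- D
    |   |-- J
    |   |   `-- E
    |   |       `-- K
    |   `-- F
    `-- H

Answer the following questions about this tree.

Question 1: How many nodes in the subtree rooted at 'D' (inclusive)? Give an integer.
Subtree rooted at D contains: D, E, F, J, K
Count = 5

Answer: 5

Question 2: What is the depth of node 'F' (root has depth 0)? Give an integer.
Answer: 3

Derivation:
Path from root to F: A -> B -> D -> F
Depth = number of edges = 3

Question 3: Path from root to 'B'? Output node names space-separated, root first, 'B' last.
Walk down from root: A -> B

Answer: A B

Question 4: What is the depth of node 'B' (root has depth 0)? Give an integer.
Path from root to B: A -> B
Depth = number of edges = 1

Answer: 1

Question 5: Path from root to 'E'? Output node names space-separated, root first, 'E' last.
Answer: A B D J E

Derivation:
Walk down from root: A -> B -> D -> J -> E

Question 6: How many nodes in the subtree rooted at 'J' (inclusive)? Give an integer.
Subtree rooted at J contains: E, J, K
Count = 3

Answer: 3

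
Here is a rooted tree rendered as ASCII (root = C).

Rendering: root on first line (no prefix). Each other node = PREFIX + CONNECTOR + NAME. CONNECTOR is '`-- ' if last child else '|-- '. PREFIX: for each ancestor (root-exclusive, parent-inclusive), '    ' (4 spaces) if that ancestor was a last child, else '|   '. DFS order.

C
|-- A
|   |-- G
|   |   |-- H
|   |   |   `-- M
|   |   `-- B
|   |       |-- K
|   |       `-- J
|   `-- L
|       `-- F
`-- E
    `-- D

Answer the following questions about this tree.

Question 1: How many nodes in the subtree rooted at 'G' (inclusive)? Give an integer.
Answer: 6

Derivation:
Subtree rooted at G contains: B, G, H, J, K, M
Count = 6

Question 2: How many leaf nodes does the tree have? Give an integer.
Answer: 5

Derivation:
Leaves (nodes with no children): D, F, J, K, M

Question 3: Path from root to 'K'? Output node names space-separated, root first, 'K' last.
Answer: C A G B K

Derivation:
Walk down from root: C -> A -> G -> B -> K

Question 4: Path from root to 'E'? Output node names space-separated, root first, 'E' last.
Answer: C E

Derivation:
Walk down from root: C -> E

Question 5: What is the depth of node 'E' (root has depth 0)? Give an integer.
Answer: 1

Derivation:
Path from root to E: C -> E
Depth = number of edges = 1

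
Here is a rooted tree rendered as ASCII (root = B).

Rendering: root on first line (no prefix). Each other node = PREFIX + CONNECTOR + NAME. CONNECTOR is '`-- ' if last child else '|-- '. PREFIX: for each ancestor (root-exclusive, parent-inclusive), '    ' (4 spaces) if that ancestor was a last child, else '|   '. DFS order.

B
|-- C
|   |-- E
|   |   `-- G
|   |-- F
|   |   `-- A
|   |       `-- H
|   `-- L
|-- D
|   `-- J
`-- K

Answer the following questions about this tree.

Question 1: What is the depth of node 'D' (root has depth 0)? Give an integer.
Path from root to D: B -> D
Depth = number of edges = 1

Answer: 1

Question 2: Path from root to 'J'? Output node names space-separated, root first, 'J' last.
Walk down from root: B -> D -> J

Answer: B D J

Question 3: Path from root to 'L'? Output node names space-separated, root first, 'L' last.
Walk down from root: B -> C -> L

Answer: B C L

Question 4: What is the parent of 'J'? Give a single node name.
Answer: D

Derivation:
Scan adjacency: J appears as child of D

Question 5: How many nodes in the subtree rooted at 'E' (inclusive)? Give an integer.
Subtree rooted at E contains: E, G
Count = 2

Answer: 2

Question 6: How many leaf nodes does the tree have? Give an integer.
Leaves (nodes with no children): G, H, J, K, L

Answer: 5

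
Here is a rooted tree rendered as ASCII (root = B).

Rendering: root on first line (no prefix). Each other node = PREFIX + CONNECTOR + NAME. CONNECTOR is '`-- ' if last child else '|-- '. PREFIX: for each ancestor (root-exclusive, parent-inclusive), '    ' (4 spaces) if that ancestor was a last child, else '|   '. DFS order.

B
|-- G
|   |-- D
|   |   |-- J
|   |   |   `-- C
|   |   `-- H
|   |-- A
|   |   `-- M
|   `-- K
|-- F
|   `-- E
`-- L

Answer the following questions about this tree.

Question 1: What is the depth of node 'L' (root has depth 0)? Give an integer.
Answer: 1

Derivation:
Path from root to L: B -> L
Depth = number of edges = 1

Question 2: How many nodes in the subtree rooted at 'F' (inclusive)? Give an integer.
Subtree rooted at F contains: E, F
Count = 2

Answer: 2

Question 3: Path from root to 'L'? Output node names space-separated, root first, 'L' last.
Walk down from root: B -> L

Answer: B L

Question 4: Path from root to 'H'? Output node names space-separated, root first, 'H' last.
Walk down from root: B -> G -> D -> H

Answer: B G D H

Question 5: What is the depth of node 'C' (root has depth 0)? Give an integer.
Answer: 4

Derivation:
Path from root to C: B -> G -> D -> J -> C
Depth = number of edges = 4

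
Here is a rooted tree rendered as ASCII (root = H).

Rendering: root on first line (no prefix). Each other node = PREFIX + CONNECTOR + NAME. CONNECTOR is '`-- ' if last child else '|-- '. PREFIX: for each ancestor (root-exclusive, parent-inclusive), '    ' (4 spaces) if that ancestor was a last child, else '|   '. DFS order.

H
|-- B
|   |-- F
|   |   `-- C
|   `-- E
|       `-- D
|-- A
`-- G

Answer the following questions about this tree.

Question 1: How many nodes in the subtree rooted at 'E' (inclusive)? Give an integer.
Answer: 2

Derivation:
Subtree rooted at E contains: D, E
Count = 2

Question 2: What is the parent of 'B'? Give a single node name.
Answer: H

Derivation:
Scan adjacency: B appears as child of H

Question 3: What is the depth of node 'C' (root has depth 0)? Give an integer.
Answer: 3

Derivation:
Path from root to C: H -> B -> F -> C
Depth = number of edges = 3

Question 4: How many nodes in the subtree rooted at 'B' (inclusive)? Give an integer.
Subtree rooted at B contains: B, C, D, E, F
Count = 5

Answer: 5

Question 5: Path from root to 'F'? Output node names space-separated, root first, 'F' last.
Answer: H B F

Derivation:
Walk down from root: H -> B -> F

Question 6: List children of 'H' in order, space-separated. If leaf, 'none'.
Answer: B A G

Derivation:
Node H's children (from adjacency): B, A, G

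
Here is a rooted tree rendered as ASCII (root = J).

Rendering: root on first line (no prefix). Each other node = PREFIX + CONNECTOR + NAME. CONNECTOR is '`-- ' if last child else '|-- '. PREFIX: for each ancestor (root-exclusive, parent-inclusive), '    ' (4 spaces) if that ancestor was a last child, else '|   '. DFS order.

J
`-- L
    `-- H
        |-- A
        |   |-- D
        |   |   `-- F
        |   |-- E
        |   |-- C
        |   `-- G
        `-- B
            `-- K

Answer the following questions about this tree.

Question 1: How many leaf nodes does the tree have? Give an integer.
Answer: 5

Derivation:
Leaves (nodes with no children): C, E, F, G, K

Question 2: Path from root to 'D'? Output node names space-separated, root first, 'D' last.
Walk down from root: J -> L -> H -> A -> D

Answer: J L H A D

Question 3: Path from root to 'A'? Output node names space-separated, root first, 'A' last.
Walk down from root: J -> L -> H -> A

Answer: J L H A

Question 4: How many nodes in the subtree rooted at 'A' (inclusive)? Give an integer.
Answer: 6

Derivation:
Subtree rooted at A contains: A, C, D, E, F, G
Count = 6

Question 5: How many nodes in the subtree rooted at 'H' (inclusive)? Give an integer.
Answer: 9

Derivation:
Subtree rooted at H contains: A, B, C, D, E, F, G, H, K
Count = 9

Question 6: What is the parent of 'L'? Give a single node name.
Answer: J

Derivation:
Scan adjacency: L appears as child of J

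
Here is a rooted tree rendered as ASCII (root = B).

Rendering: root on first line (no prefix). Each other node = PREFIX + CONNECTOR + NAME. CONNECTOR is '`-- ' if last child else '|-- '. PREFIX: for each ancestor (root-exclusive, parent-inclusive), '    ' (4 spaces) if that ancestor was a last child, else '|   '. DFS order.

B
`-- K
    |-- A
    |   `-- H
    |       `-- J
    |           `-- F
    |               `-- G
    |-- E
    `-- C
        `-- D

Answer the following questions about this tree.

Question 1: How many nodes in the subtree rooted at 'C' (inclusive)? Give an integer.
Answer: 2

Derivation:
Subtree rooted at C contains: C, D
Count = 2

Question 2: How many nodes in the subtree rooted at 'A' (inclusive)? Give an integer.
Subtree rooted at A contains: A, F, G, H, J
Count = 5

Answer: 5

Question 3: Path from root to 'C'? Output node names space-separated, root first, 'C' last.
Walk down from root: B -> K -> C

Answer: B K C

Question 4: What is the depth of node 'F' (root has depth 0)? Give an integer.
Answer: 5

Derivation:
Path from root to F: B -> K -> A -> H -> J -> F
Depth = number of edges = 5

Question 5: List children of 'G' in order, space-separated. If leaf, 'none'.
Answer: none

Derivation:
Node G's children (from adjacency): (leaf)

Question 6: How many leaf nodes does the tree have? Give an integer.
Leaves (nodes with no children): D, E, G

Answer: 3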